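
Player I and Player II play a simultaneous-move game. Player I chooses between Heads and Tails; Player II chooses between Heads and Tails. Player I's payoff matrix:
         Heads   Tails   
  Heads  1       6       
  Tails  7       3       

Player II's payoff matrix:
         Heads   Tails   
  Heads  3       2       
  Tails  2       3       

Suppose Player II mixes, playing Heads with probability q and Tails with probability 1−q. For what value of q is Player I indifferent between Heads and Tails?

Set Player I's expected payoff from Heads equal to that from Tails:
  Player I's payoff from Heads: q·1 + (1−q)·6 = -5q + 6
  Player I's payoff from Tails: q·7 + (1−q)·3 = 4q + 3
  -5q + 6 = 4q + 3  ⇒  -9q = -3  ⇒  q = 1/3.

q = 1/3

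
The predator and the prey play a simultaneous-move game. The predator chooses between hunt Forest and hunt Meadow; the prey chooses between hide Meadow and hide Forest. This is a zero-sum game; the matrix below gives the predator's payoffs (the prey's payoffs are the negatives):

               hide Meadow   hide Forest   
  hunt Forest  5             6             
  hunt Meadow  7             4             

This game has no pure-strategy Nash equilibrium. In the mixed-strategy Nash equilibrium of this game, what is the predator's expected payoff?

For the predator to be willing to mix, the predator must be indifferent between hunt Forest and hunt Meadow, which pins down the prey's mix.
  the predator's payoff to hunt Forest: q·5 + (1−q)·6 = -q + 6
  the predator's payoff to hunt Meadow: q·7 + (1−q)·4 = 3q + 4
  -q + 6 = 3q + 4  ⇒  -4q = -2  ⇒  q = 1/2.
At equilibrium the predator is indifferent across rows, so the predator's payoff equals the payoff from hunt Forest: (1/2)·5 + (1/2)·6 = 11/2.

11/2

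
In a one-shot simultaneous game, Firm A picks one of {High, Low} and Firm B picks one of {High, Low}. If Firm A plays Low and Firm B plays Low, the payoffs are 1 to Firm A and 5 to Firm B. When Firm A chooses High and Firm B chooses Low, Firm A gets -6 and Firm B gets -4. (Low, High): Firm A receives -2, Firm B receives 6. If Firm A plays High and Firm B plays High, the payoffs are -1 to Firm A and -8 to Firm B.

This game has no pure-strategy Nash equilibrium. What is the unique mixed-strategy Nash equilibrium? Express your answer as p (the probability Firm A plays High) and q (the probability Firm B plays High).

Firm B's indifference between High and Low determines Firm A's mixing probability p:
  Firm B's payoff to High: p·(-8) + (1−p)·6 = -14p + 6
  Firm B's payoff to Low: p·(-4) + (1−p)·5 = -9p + 5
  -14p + 6 = -9p + 5  ⇒  -5p = -1  ⇒  p = 1/5.
Set Firm A's expected payoff from High equal to that from Low:
  Firm A's expected payoff from High: q·(-1) + (1−q)·(-6) = 5q - 6
  Firm A's expected payoff from Low: q·(-2) + (1−q)·1 = -3q + 1
  5q - 6 = -3q + 1  ⇒  8q = 7  ⇒  q = 7/8.

p = 1/5, q = 7/8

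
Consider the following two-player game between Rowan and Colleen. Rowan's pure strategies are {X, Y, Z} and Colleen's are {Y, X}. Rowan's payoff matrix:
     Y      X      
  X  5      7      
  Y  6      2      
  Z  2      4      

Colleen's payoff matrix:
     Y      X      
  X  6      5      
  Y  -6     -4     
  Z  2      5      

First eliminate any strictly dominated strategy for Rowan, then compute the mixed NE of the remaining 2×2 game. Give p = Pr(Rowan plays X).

Rowan's strategy Z is strictly dominated by X: 5 > 2 and 7 > 4. Eliminate Z.
In a mixed equilibrium Colleen is indifferent between Y and X; this condition fixes p.
  Colleen's payoff to Y: p·6 + (1−p)·(-6) = 12p - 6
  Colleen's payoff to X: p·5 + (1−p)·(-4) = 9p - 4
  12p - 6 = 9p - 4  ⇒  3p = 2  ⇒  p = 2/3.

p = 2/3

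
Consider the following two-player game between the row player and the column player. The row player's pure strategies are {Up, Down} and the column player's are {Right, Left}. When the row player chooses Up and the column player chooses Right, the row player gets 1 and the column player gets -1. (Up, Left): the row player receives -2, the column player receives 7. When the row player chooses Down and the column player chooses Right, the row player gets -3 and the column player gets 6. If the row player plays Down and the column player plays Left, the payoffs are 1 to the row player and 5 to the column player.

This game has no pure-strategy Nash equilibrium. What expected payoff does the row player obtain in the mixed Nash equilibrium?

Set the row player's expected payoff from Up equal to that from Down:
  the row player's payoff to Up: q·1 + (1−q)·(-2) = 3q - 2
  the row player's payoff to Down: q·(-3) + (1−q)·1 = -4q + 1
  3q - 2 = -4q + 1  ⇒  7q = 3  ⇒  q = 3/7.
At equilibrium the row player is indifferent across rows, so the row player's payoff equals the payoff from Up: (3/7)·1 + (4/7)·(-2) = -5/7.

-5/7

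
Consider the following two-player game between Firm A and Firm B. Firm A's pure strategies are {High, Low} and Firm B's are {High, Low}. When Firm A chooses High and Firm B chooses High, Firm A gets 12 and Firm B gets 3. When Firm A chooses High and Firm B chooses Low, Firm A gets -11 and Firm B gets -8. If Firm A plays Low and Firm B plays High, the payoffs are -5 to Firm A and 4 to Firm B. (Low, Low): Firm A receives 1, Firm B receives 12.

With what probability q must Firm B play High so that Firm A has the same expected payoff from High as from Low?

q = 12/29

Firm A's indifference between High and Low determines Firm B's mixing probability q:
  Firm A's expected payoff from High: q·12 + (1−q)·(-11) = 23q - 11
  Firm A's expected payoff from Low: q·(-5) + (1−q)·1 = -6q + 1
  23q - 11 = -6q + 1  ⇒  29q = 12  ⇒  q = 12/29.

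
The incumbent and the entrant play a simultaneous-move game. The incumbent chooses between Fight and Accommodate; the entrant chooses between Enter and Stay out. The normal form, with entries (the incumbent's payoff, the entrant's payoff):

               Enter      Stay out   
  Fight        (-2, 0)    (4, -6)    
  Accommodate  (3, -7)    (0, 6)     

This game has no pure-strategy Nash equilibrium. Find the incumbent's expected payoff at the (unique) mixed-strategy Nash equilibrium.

4/3

The incumbent's indifference between Fight and Accommodate determines the entrant's mixing probability q:
  the incumbent's payoff to Fight: q·(-2) + (1−q)·4 = -6q + 4
  the incumbent's payoff to Accommodate: q·3 + (1−q)·0 = 3q
  -6q + 4 = 3q  ⇒  -9q = -4  ⇒  q = 4/9.
At equilibrium the incumbent is indifferent across rows, so the incumbent's payoff equals the payoff from Fight: (4/9)·(-2) + (5/9)·4 = 4/3.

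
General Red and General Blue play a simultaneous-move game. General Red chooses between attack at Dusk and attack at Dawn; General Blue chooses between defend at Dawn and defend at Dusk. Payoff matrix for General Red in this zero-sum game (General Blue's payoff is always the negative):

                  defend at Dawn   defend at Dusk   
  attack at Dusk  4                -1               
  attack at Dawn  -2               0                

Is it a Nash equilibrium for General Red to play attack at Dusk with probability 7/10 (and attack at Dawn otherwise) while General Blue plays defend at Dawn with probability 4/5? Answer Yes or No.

No

Given General Red's mix p = 7/10, General Blue's payoff from defend at Dawn is -11/5 but from defend at Dusk is 7/10. General Blue strictly prefers defend at Dusk, so General Blue would not mix.
So the proposed profile is not a Nash equilibrium.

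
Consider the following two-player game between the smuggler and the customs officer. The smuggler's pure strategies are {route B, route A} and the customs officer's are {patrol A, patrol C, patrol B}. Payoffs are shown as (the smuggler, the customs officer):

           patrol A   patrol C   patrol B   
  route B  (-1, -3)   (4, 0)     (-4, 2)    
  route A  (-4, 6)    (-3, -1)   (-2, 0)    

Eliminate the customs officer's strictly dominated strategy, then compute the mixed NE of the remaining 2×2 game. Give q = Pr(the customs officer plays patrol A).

The customs officer's strategy patrol C is strictly dominated by patrol B: 2 > 0 and 0 > -1. Eliminate patrol C.
In a mixed equilibrium the smuggler is indifferent between route B and route A; this condition fixes q.
  the smuggler's payoff to route B: q·(-1) + (1−q)·(-4) = 3q - 4
  the smuggler's payoff to route A: q·(-4) + (1−q)·(-2) = -2q - 2
  3q - 4 = -2q - 2  ⇒  5q = 2  ⇒  q = 2/5.

q = 2/5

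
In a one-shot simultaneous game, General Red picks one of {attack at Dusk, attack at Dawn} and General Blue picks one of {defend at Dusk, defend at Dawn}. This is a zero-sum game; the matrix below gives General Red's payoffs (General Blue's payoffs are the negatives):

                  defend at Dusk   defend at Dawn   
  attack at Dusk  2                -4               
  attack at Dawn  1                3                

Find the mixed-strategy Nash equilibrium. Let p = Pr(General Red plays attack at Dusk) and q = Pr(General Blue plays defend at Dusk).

p = 1/4, q = 7/8

For General Blue to be willing to mix, General Blue must be indifferent between defend at Dusk and defend at Dawn, which pins down General Red's mix.
  General Blue's payoff to defend at Dusk: p·(-2) + (1−p)·(-1) = -p - 1
  General Blue's payoff to defend at Dawn: p·4 + (1−p)·(-3) = 7p - 3
  -p - 1 = 7p - 3  ⇒  -8p = -2  ⇒  p = 1/4.
Set General Red's expected payoff from attack at Dusk equal to that from attack at Dawn:
  General Red's payoff to attack at Dusk: q·2 + (1−q)·(-4) = 6q - 4
  General Red's payoff to attack at Dawn: q·1 + (1−q)·3 = -2q + 3
  6q - 4 = -2q + 3  ⇒  8q = 7  ⇒  q = 7/8.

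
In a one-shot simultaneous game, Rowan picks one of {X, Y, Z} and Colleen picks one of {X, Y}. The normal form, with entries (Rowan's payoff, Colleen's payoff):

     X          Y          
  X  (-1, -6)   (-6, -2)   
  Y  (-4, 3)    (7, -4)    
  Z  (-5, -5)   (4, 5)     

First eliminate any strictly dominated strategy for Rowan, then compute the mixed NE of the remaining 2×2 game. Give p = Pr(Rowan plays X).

Rowan's strategy Z is strictly dominated by Y: -4 > -5 and 7 > 4. Eliminate Z.
For Colleen to be willing to mix, Colleen must be indifferent between X and Y, which pins down Rowan's mix.
  Colleen's payoff from X: p·(-6) + (1−p)·3 = -9p + 3
  Colleen's payoff from Y: p·(-2) + (1−p)·(-4) = 2p - 4
  -9p + 3 = 2p - 4  ⇒  -11p = -7  ⇒  p = 7/11.

p = 7/11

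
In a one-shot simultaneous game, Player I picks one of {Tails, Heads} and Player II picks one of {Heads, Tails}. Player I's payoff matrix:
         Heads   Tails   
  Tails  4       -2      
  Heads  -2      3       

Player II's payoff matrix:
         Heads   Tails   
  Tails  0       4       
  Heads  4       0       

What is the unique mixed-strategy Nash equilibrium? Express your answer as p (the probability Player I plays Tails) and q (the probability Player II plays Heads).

Player I's mix must leave Player II indifferent between Heads and Tails.
  Player II's payoff from Heads: p·0 + (1−p)·4 = -4p + 4
  Player II's payoff from Tails: p·4 + (1−p)·0 = 4p
  -4p + 4 = 4p  ⇒  -8p = -4  ⇒  p = 1/2.
Player II's mix must leave Player I indifferent between Tails and Heads.
  Player I's payoff to Tails: q·4 + (1−q)·(-2) = 6q - 2
  Player I's payoff to Heads: q·(-2) + (1−q)·3 = -5q + 3
  6q - 2 = -5q + 3  ⇒  11q = 5  ⇒  q = 5/11.

p = 1/2, q = 5/11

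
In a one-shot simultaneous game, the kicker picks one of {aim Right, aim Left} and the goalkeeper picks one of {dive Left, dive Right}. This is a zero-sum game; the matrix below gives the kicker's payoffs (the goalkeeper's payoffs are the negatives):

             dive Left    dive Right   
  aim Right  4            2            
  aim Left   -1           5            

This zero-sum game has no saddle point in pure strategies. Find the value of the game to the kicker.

v = 11/4

The goalkeeper's mix must leave the kicker indifferent between aim Right and aim Left.
  the kicker's expected payoff from aim Right: q·4 + (1−q)·2 = 2q + 2
  the kicker's expected payoff from aim Left: q·(-1) + (1−q)·5 = -6q + 5
  2q + 2 = -6q + 5  ⇒  8q = 3  ⇒  q = 3/8.
The value is the kicker's expected payoff against this mix (using aim Right): (3/8)·4 + (5/8)·2 = 11/4.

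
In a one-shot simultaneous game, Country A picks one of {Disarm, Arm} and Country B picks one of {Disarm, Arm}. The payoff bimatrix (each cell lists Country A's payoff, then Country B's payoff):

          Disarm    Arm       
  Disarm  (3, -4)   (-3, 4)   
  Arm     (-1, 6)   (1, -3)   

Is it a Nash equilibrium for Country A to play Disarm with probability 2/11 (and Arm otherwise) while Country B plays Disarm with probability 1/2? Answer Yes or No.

No

Given Country A's mix p = 2/11, Country B's payoff from Disarm is 46/11 but from Arm is -19/11. Country B strictly prefers Disarm, so Country B would not mix.
So the proposed profile is not a Nash equilibrium.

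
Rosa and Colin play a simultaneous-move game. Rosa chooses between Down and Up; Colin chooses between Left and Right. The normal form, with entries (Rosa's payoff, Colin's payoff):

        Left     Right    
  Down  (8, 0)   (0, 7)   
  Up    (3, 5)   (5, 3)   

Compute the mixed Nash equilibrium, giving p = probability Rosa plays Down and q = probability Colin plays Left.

p = 2/9, q = 1/2

Colin's indifference between Left and Right determines Rosa's mixing probability p:
  Colin's payoff to Left: p·0 + (1−p)·5 = -5p + 5
  Colin's payoff to Right: p·7 + (1−p)·3 = 4p + 3
  -5p + 5 = 4p + 3  ⇒  -9p = -2  ⇒  p = 2/9.
For Rosa to be willing to mix, Rosa must be indifferent between Down and Up, which pins down Colin's mix.
  Rosa's expected payoff from Down: q·8 + (1−q)·0 = 8q
  Rosa's expected payoff from Up: q·3 + (1−q)·5 = -2q + 5
  8q = -2q + 5  ⇒  10q = 5  ⇒  q = 1/2.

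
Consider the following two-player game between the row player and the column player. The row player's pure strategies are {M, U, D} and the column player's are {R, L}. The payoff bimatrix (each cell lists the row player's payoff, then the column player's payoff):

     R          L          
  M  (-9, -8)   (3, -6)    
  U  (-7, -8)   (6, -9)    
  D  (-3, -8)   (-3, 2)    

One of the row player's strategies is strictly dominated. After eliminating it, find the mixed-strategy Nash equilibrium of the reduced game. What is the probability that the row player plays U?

p = 10/11

The row player's strategy M is strictly dominated by U: -7 > -9 and 6 > 3. Eliminate M.
For the column player to be willing to mix, the column player must be indifferent between R and L, which pins down the row player's mix.
  the column player's payoff from R: p·(-8) + (1−p)·(-8) = -8
  the column player's payoff from L: p·(-9) + (1−p)·2 = -11p + 2
  -8 = -11p + 2  ⇒  11p = 10  ⇒  p = 10/11.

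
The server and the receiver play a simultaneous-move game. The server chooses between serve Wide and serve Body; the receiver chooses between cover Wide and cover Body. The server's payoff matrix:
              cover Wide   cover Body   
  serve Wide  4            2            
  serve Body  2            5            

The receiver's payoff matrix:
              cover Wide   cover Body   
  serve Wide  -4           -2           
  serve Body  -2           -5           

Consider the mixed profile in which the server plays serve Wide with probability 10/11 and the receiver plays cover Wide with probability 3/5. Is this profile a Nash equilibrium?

No

Given the server's mix p = 10/11, the receiver's payoff from cover Wide is -42/11 but from cover Body is -25/11. The receiver strictly prefers cover Body, so the receiver would not mix.
So the proposed profile is not a Nash equilibrium.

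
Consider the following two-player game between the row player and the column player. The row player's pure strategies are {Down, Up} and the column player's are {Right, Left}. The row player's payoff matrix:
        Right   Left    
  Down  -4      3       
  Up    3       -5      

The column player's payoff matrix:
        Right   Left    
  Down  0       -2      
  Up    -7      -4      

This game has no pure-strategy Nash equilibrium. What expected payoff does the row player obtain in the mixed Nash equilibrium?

-11/15

In a mixed equilibrium the row player is indifferent between Down and Up; this condition fixes q.
  the row player's payoff from Down: q·(-4) + (1−q)·3 = -7q + 3
  the row player's payoff from Up: q·3 + (1−q)·(-5) = 8q - 5
  -7q + 3 = 8q - 5  ⇒  -15q = -8  ⇒  q = 8/15.
At equilibrium the row player is indifferent across rows, so the row player's payoff equals the payoff from Down: (8/15)·(-4) + (7/15)·3 = -11/15.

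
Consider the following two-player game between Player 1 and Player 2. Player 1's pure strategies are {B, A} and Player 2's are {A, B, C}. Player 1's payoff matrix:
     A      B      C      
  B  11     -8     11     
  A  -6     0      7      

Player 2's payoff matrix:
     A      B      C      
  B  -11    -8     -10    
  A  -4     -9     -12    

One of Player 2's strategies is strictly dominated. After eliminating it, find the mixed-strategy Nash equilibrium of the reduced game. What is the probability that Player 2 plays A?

Player 2's strategy C is strictly dominated by B: -8 > -10 and -9 > -12. Eliminate C.
In a mixed equilibrium Player 1 is indifferent between B and A; this condition fixes q.
  Player 1's expected payoff from B: q·11 + (1−q)·(-8) = 19q - 8
  Player 1's expected payoff from A: q·(-6) + (1−q)·0 = -6q
  19q - 8 = -6q  ⇒  25q = 8  ⇒  q = 8/25.

q = 8/25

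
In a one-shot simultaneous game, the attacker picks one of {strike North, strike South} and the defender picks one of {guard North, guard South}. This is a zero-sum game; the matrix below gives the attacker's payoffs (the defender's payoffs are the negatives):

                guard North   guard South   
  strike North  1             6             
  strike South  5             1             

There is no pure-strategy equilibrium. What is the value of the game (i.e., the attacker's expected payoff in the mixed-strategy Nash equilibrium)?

v = 29/9

The defender's mix must leave the attacker indifferent between strike North and strike South.
  the attacker's payoff from strike North: q·1 + (1−q)·6 = -5q + 6
  the attacker's payoff from strike South: q·5 + (1−q)·1 = 4q + 1
  -5q + 6 = 4q + 1  ⇒  -9q = -5  ⇒  q = 5/9.
The value is the attacker's expected payoff against this mix (using strike North): (5/9)·1 + (4/9)·6 = 29/9.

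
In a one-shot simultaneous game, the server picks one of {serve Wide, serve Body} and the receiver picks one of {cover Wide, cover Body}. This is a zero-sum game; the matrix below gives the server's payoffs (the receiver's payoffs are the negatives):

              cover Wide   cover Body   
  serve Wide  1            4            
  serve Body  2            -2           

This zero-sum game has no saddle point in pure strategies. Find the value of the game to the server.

v = 10/7

In a mixed equilibrium the server is indifferent between serve Wide and serve Body; this condition fixes q.
  the server's payoff from serve Wide: q·1 + (1−q)·4 = -3q + 4
  the server's payoff from serve Body: q·2 + (1−q)·(-2) = 4q - 2
  -3q + 4 = 4q - 2  ⇒  -7q = -6  ⇒  q = 6/7.
The value is the server's expected payoff against this mix (using serve Wide): (6/7)·1 + (1/7)·4 = 10/7.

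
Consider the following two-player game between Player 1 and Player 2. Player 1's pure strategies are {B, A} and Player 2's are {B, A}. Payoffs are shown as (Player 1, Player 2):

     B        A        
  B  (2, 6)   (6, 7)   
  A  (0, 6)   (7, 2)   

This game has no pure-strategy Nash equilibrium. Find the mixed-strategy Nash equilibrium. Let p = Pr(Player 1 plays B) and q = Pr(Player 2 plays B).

p = 4/5, q = 1/3

Set Player 2's expected payoff from B equal to that from A:
  Player 2's payoff from B: p·6 + (1−p)·6 = 6
  Player 2's payoff from A: p·7 + (1−p)·2 = 5p + 2
  6 = 5p + 2  ⇒  -5p = -4  ⇒  p = 4/5.
Set Player 1's expected payoff from B equal to that from A:
  Player 1's expected payoff from B: q·2 + (1−q)·6 = -4q + 6
  Player 1's expected payoff from A: q·0 + (1−q)·7 = -7q + 7
  -4q + 6 = -7q + 7  ⇒  3q = 1  ⇒  q = 1/3.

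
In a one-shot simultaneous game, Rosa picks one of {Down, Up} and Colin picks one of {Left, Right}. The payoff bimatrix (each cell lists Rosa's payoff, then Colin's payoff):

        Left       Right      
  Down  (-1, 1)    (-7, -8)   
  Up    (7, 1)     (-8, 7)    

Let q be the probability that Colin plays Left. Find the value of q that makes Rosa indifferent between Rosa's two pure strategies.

For Rosa to be willing to mix, Rosa must be indifferent between Down and Up, which pins down Colin's mix.
  Rosa's expected payoff from Down: q·(-1) + (1−q)·(-7) = 6q - 7
  Rosa's expected payoff from Up: q·7 + (1−q)·(-8) = 15q - 8
  6q - 7 = 15q - 8  ⇒  -9q = -1  ⇒  q = 1/9.

q = 1/9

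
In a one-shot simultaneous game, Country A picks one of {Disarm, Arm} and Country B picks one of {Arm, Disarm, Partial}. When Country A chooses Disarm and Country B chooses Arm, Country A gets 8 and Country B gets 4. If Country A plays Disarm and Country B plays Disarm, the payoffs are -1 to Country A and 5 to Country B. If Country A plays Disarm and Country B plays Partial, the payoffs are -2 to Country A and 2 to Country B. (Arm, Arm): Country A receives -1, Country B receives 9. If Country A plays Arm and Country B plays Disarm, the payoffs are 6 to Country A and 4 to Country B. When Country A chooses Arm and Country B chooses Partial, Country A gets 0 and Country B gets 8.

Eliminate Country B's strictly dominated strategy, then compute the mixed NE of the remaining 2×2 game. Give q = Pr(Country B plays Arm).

q = 7/16

Country B's strategy Partial is strictly dominated by Arm: 4 > 2 and 9 > 8. Eliminate Partial.
In a mixed equilibrium Country A is indifferent between Disarm and Arm; this condition fixes q.
  Country A's payoff from Disarm: q·8 + (1−q)·(-1) = 9q - 1
  Country A's payoff from Arm: q·(-1) + (1−q)·6 = -7q + 6
  9q - 1 = -7q + 6  ⇒  16q = 7  ⇒  q = 7/16.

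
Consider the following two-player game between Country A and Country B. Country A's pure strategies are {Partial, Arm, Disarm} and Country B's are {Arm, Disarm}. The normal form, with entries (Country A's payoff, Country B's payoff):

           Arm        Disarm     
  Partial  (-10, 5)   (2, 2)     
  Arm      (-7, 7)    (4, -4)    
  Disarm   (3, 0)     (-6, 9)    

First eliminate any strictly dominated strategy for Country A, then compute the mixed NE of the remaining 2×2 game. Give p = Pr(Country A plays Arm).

Country A's strategy Partial is strictly dominated by Arm: -7 > -10 and 4 > 2. Eliminate Partial.
In a mixed equilibrium Country B is indifferent between Arm and Disarm; this condition fixes p.
  Country B's expected payoff from Arm: p·7 + (1−p)·0 = 7p
  Country B's expected payoff from Disarm: p·(-4) + (1−p)·9 = -13p + 9
  7p = -13p + 9  ⇒  20p = 9  ⇒  p = 9/20.

p = 9/20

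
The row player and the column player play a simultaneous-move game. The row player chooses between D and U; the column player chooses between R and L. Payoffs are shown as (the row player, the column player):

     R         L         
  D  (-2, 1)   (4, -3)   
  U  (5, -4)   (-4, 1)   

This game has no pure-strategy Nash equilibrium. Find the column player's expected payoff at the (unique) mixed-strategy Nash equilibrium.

-11/9

In a mixed equilibrium the column player is indifferent between R and L; this condition fixes p.
  the column player's payoff from R: p·1 + (1−p)·(-4) = 5p - 4
  the column player's payoff from L: p·(-3) + (1−p)·1 = -4p + 1
  5p - 4 = -4p + 1  ⇒  9p = 5  ⇒  p = 5/9.
At equilibrium the column player is indifferent across columns, so the column player's payoff equals the payoff from R: (5/9)·1 + (4/9)·(-4) = -11/9.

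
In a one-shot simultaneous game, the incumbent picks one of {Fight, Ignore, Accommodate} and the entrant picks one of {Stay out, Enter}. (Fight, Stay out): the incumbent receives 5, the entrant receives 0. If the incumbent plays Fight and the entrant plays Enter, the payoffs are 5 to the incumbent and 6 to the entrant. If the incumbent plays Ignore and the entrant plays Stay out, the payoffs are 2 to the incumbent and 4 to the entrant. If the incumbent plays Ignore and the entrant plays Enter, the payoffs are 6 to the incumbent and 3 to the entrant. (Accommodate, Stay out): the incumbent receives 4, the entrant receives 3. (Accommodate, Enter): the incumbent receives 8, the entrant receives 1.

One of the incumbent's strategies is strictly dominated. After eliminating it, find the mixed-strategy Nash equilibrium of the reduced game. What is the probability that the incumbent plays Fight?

p = 1/4

The incumbent's strategy Ignore is strictly dominated by Accommodate: 4 > 2 and 8 > 6. Eliminate Ignore.
The entrant's indifference between Stay out and Enter determines the incumbent's mixing probability p:
  the entrant's payoff to Stay out: p·0 + (1−p)·3 = -3p + 3
  the entrant's payoff to Enter: p·6 + (1−p)·1 = 5p + 1
  -3p + 3 = 5p + 1  ⇒  -8p = -2  ⇒  p = 1/4.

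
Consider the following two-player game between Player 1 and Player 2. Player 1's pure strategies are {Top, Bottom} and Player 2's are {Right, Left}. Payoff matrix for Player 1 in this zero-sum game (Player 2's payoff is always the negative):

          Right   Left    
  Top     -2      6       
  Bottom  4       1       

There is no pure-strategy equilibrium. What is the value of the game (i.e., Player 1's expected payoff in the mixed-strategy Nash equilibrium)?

v = 26/11

For Player 1 to be willing to mix, Player 1 must be indifferent between Top and Bottom, which pins down Player 2's mix.
  Player 1's payoff to Top: q·(-2) + (1−q)·6 = -8q + 6
  Player 1's payoff to Bottom: q·4 + (1−q)·1 = 3q + 1
  -8q + 6 = 3q + 1  ⇒  -11q = -5  ⇒  q = 5/11.
The value is Player 1's expected payoff against this mix (using Top): (5/11)·(-2) + (6/11)·6 = 26/11.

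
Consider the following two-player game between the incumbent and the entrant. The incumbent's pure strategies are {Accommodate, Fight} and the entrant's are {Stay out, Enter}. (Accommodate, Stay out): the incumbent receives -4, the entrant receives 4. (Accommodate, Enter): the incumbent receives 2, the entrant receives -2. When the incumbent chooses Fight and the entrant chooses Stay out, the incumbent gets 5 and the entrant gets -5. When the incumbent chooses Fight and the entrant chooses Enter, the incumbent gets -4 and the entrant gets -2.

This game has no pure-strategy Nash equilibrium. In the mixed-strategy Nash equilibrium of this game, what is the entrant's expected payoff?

For the entrant to be willing to mix, the entrant must be indifferent between Stay out and Enter, which pins down the incumbent's mix.
  the entrant's payoff from Stay out: p·4 + (1−p)·(-5) = 9p - 5
  the entrant's payoff from Enter: p·(-2) + (1−p)·(-2) = -2
  9p - 5 = -2  ⇒  9p = 3  ⇒  p = 1/3.
At equilibrium the entrant is indifferent across columns, so the entrant's payoff equals the payoff from Stay out: (1/3)·4 + (2/3)·(-5) = -2.

-2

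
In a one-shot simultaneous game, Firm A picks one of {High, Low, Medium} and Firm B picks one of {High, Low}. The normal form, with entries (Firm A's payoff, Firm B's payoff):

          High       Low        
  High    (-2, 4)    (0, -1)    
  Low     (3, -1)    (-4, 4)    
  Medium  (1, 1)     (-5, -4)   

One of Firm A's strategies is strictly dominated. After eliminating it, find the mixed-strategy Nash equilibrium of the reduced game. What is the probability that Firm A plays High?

p = 1/2

Firm A's strategy Medium is strictly dominated by Low: 3 > 1 and -4 > -5. Eliminate Medium.
Set Firm B's expected payoff from High equal to that from Low:
  Firm B's payoff to High: p·4 + (1−p)·(-1) = 5p - 1
  Firm B's payoff to Low: p·(-1) + (1−p)·4 = -5p + 4
  5p - 1 = -5p + 4  ⇒  10p = 5  ⇒  p = 1/2.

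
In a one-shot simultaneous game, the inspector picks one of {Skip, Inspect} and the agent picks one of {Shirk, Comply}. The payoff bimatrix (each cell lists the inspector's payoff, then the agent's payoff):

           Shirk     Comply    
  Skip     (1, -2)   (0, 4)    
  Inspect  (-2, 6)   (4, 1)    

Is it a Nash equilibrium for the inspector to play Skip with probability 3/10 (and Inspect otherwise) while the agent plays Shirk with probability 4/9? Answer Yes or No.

Given the inspector's mix p = 3/10, the agent's payoff from Shirk is 18/5 but from Comply is 19/10. The agent strictly prefers Shirk, so the agent would not mix.
So the proposed profile is not a Nash equilibrium.

No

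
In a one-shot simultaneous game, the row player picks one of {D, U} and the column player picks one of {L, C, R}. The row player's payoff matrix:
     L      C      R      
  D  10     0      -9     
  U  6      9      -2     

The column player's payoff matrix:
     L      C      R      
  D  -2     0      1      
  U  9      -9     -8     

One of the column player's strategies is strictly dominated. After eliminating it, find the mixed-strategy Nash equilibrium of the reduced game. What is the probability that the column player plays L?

The column player's strategy C is strictly dominated by R: 1 > 0 and -8 > -9. Eliminate C.
The column player's mix must leave the row player indifferent between D and U.
  the row player's expected payoff from D: q·10 + (1−q)·(-9) = 19q - 9
  the row player's expected payoff from U: q·6 + (1−q)·(-2) = 8q - 2
  19q - 9 = 8q - 2  ⇒  11q = 7  ⇒  q = 7/11.

q = 7/11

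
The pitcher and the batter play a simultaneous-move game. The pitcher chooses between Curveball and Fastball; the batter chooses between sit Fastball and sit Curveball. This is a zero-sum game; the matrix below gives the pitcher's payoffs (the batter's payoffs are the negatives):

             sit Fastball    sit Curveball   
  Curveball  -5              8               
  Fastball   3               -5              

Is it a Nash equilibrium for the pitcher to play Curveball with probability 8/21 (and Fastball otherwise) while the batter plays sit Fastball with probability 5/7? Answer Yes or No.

Given the batter's mix q = 5/7, the pitcher's payoff from Curveball is -9/7 but from Fastball is 5/7. The pitcher strictly prefers Fastball, so the pitcher would not mix.
So the proposed profile is not a Nash equilibrium.

No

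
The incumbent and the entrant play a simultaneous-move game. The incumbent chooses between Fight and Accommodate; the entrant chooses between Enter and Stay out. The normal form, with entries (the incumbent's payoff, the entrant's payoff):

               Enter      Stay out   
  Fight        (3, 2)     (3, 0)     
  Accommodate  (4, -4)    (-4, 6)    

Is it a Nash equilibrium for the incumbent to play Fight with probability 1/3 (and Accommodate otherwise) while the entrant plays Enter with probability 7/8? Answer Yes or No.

Given the incumbent's mix p = 1/3, the entrant's payoff from Enter is -2 but from Stay out is 4. The entrant strictly prefers Stay out, so the entrant would not mix.
So the proposed profile is not a Nash equilibrium.

No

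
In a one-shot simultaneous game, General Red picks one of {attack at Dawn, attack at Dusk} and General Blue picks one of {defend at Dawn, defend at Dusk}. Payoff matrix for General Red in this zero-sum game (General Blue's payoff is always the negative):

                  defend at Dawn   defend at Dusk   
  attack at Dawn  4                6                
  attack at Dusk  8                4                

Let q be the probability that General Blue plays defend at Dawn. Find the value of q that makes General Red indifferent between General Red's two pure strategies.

q = 1/3

For General Red to be willing to mix, General Red must be indifferent between attack at Dawn and attack at Dusk, which pins down General Blue's mix.
  General Red's payoff from attack at Dawn: q·4 + (1−q)·6 = -2q + 6
  General Red's payoff from attack at Dusk: q·8 + (1−q)·4 = 4q + 4
  -2q + 6 = 4q + 4  ⇒  -6q = -2  ⇒  q = 1/3.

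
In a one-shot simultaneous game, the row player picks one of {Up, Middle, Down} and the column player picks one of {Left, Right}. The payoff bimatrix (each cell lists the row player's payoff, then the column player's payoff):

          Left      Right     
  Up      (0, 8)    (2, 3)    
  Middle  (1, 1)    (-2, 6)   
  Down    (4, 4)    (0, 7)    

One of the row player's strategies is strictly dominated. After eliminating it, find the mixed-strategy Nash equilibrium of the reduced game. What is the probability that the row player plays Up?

p = 3/8

The row player's strategy Middle is strictly dominated by Down: 4 > 1 and 0 > -2. Eliminate Middle.
The row player's mix must leave the column player indifferent between Left and Right.
  the column player's payoff to Left: p·8 + (1−p)·4 = 4p + 4
  the column player's payoff to Right: p·3 + (1−p)·7 = -4p + 7
  4p + 4 = -4p + 7  ⇒  8p = 3  ⇒  p = 3/8.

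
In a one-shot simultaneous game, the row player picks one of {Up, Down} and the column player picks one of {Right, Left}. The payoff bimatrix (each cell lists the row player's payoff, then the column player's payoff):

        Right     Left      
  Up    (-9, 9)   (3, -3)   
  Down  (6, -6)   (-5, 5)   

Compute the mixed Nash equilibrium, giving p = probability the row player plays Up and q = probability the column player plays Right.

The column player's indifference between Right and Left determines the row player's mixing probability p:
  the column player's expected payoff from Right: p·9 + (1−p)·(-6) = 15p - 6
  the column player's expected payoff from Left: p·(-3) + (1−p)·5 = -8p + 5
  15p - 6 = -8p + 5  ⇒  23p = 11  ⇒  p = 11/23.
Set the row player's expected payoff from Up equal to that from Down:
  the row player's payoff from Up: q·(-9) + (1−q)·3 = -12q + 3
  the row player's payoff from Down: q·6 + (1−q)·(-5) = 11q - 5
  -12q + 3 = 11q - 5  ⇒  -23q = -8  ⇒  q = 8/23.

p = 11/23, q = 8/23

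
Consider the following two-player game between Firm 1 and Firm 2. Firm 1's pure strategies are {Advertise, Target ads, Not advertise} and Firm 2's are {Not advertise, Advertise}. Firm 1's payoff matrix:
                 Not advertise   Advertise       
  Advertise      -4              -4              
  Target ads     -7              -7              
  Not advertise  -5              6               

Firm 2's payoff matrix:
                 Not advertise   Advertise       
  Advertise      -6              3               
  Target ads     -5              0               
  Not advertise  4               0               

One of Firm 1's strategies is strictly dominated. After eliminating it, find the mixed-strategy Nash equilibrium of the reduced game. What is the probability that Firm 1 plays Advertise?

Firm 1's strategy Target ads is strictly dominated by Advertise: -4 > -7 and -4 > -7. Eliminate Target ads.
Firm 2's indifference between Not advertise and Advertise determines Firm 1's mixing probability p:
  Firm 2's payoff from Not advertise: p·(-6) + (1−p)·4 = -10p + 4
  Firm 2's payoff from Advertise: p·3 + (1−p)·0 = 3p
  -10p + 4 = 3p  ⇒  -13p = -4  ⇒  p = 4/13.

p = 4/13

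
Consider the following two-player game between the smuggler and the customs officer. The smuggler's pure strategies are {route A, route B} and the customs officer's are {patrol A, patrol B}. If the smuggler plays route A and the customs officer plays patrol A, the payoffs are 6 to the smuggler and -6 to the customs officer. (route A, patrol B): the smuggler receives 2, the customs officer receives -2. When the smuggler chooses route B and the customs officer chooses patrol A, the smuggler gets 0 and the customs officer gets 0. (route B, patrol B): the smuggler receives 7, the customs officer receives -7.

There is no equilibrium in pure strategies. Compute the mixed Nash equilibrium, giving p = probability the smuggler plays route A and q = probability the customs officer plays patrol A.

The customs officer's indifference between patrol A and patrol B determines the smuggler's mixing probability p:
  the customs officer's payoff from patrol A: p·(-6) + (1−p)·0 = -6p
  the customs officer's payoff from patrol B: p·(-2) + (1−p)·(-7) = 5p - 7
  -6p = 5p - 7  ⇒  -11p = -7  ⇒  p = 7/11.
Set the smuggler's expected payoff from route A equal to that from route B:
  the smuggler's payoff to route A: q·6 + (1−q)·2 = 4q + 2
  the smuggler's payoff to route B: q·0 + (1−q)·7 = -7q + 7
  4q + 2 = -7q + 7  ⇒  11q = 5  ⇒  q = 5/11.

p = 7/11, q = 5/11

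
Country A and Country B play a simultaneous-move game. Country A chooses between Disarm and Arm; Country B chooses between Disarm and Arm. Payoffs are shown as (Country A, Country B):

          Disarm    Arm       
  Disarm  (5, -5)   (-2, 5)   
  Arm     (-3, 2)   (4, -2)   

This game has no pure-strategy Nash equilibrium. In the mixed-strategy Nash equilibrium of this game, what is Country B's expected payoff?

0

Country B's indifference between Disarm and Arm determines Country A's mixing probability p:
  Country B's expected payoff from Disarm: p·(-5) + (1−p)·2 = -7p + 2
  Country B's expected payoff from Arm: p·5 + (1−p)·(-2) = 7p - 2
  -7p + 2 = 7p - 2  ⇒  -14p = -4  ⇒  p = 2/7.
At equilibrium Country B is indifferent across columns, so Country B's payoff equals the payoff from Disarm: (2/7)·(-5) + (5/7)·2 = 0.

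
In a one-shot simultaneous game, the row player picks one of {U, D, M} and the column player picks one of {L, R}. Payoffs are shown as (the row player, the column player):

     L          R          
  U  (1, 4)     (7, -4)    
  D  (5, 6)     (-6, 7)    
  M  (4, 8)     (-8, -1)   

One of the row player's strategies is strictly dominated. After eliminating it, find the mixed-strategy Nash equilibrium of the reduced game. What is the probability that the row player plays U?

p = 1/9

The row player's strategy M is strictly dominated by D: 5 > 4 and -6 > -8. Eliminate M.
The row player's mix must leave the column player indifferent between L and R.
  the column player's expected payoff from L: p·4 + (1−p)·6 = -2p + 6
  the column player's expected payoff from R: p·(-4) + (1−p)·7 = -11p + 7
  -2p + 6 = -11p + 7  ⇒  9p = 1  ⇒  p = 1/9.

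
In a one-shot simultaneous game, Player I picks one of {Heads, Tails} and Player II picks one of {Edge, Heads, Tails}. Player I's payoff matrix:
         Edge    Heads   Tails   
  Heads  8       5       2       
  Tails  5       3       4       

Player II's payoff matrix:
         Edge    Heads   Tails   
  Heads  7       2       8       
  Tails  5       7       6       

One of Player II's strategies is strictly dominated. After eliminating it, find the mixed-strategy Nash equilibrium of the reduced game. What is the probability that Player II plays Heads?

q = 1/2

Player II's strategy Edge is strictly dominated by Tails: 8 > 7 and 6 > 5. Eliminate Edge.
In a mixed equilibrium Player I is indifferent between Heads and Tails; this condition fixes q.
  Player I's payoff from Heads: q·5 + (1−q)·2 = 3q + 2
  Player I's payoff from Tails: q·3 + (1−q)·4 = -q + 4
  3q + 2 = -q + 4  ⇒  4q = 2  ⇒  q = 1/2.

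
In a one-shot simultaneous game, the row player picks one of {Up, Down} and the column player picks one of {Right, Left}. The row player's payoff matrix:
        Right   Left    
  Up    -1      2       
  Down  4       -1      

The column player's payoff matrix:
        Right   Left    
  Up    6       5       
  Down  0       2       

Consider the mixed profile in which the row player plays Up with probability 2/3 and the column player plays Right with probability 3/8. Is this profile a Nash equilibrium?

Check the column player's indifference given the row player's mix p = 2/3:
  payoff from Right = 4; payoff from Left = 4 — equal.
Check the row player's indifference given the column player's mix q = 3/8:
  payoff from Up = 7/8; payoff from Down = 7/8 — equal.
Both players are indifferent, so neither can profitably deviate.

Yes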